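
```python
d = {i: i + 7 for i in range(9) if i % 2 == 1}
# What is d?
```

{1: 8, 3: 10, 5: 12, 7: 14}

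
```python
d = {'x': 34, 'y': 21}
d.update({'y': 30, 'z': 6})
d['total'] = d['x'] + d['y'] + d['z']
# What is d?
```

After line 1: d = {'x': 34, 'y': 21}
After line 2 (y overwritten, z added): d = {'x': 34, 'y': 30, 'z': 6}
After line 3 (total = 34 + 30 + 6 = 70): d = {'x': 34, 'y': 30, 'z': 6, 'total': 70}

{'x': 34, 'y': 30, 'z': 6, 'total': 70}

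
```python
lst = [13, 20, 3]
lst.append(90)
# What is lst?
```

[13, 20, 3, 90]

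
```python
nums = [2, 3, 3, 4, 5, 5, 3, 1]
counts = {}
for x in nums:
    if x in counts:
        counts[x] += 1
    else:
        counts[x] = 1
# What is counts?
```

Initial: counts = {}, nums = [2, 3, 3, 4, 5, 5, 3, 1]
See 2: counts = {2: 1}
See 3: counts = {2: 1, 3: 1}
See 3: counts = {2: 1, 3: 2}
See 4: counts = {2: 1, 3: 2, 4: 1}
See 5: counts = {2: 1, 3: 2, 4: 1, 5: 1}
See 5: counts = {2: 1, 3: 2, 4: 1, 5: 2}
See 3: counts = {2: 1, 3: 3, 4: 1, 5: 2}
See 1: counts = {2: 1, 3: 3, 4: 1, 5: 2, 1: 1}

{2: 1, 3: 3, 4: 1, 5: 2, 1: 1}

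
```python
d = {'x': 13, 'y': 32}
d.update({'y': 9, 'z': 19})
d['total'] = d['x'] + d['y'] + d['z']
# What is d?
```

After line 1: d = {'x': 13, 'y': 32}
After line 2 (y overwritten, z added): d = {'x': 13, 'y': 9, 'z': 19}
After line 3 (total = 13 + 9 + 19 = 41): d = {'x': 13, 'y': 9, 'z': 19, 'total': 41}

{'x': 13, 'y': 9, 'z': 19, 'total': 41}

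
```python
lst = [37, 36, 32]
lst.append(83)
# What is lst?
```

[37, 36, 32, 83]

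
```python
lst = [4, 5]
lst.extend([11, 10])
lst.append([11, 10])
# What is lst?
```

After line 1: lst = [4, 5]
After line 2 (extend unpacks [11, 10]): lst = [4, 5, 11, 10]
After line 3 (append adds [11, 10] as single element): lst = [4, 5, 11, 10, [11, 10]]

[4, 5, 11, 10, [11, 10]]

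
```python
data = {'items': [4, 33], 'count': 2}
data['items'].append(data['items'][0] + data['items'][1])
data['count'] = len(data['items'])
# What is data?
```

After line 1: data = {'items': [4, 33], 'count': 2}
After line 2 (append 4 + 33 = 37): data = {'items': [4, 33, 37], 'count': 2}
After line 3 (count = len(items) = 3): data = {'items': [4, 33, 37], 'count': 3}

{'items': [4, 33, 37], 'count': 3}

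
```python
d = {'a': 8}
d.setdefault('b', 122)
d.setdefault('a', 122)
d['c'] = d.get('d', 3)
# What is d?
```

After line 1: d = {'a': 8}
After line 2 (setdefault adds 'b'=122): d = {'a': 8, 'b': 122}
After line 3 (setdefault 'a' no-op, already exists): d = {'a': 8, 'b': 122}
After line 4 (get('d', 3) returns default since 'd' not in d): d = {'a': 8, 'b': 122, 'c': 3}

{'a': 8, 'b': 122, 'c': 3}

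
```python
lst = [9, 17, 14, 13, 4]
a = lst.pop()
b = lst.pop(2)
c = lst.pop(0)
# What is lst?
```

After line 1: lst = [9, 17, 14, 13, 4]
After line 2 (pop() -> a = 4): lst = [9, 17, 14, 13]
After line 3 (pop(2) -> b = 14): lst = [9, 17, 13]
After line 4 (pop(0) -> c = 9): lst = [17, 13]

[17, 13]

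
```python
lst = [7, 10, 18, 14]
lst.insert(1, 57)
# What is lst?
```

[7, 57, 10, 18, 14]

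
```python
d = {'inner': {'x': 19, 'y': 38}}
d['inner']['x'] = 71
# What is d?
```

After line 1: d = {'inner': {'x': 19, 'y': 38}}
After line 2 (inner x overwritten): d = {'inner': {'x': 71, 'y': 38}}

{'inner': {'x': 71, 'y': 38}}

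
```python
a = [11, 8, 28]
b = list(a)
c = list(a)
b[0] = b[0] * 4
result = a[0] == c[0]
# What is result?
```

After line 1: a = [11, 8, 28]
After line 2 (b = list(a), copy): a = [11, 8, 28], b = [11, 8, 28]
After line 3 (c = list(a) is a copy, new object): c = [11, 8, 28]
After line 4 (b[0] = 11 * 4 = 44; only b mutates (copy)): a = [11, 8, 28], b = [44, 8, 28], c = [11, 8, 28]
After line 5 (a[0] = 11, c[0] = 11; result = True)

True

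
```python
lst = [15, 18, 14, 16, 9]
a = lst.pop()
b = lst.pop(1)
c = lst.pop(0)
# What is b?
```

After line 1: lst = [15, 18, 14, 16, 9]
After line 2 (pop() -> a = 9): lst = [15, 18, 14, 16]
After line 3 (pop(1) -> b = 18): lst = [15, 14, 16]
After line 4 (pop(0) -> c = 15): lst = [14, 16]

18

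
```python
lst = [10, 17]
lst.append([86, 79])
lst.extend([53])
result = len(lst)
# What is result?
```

After line 1: lst = [10, 17]
After line 2 (append adds [86, 79] as single element): lst = [10, 17, [86, 79]]
After line 3 (extend unpacks [53], adds 53): lst = [10, 17, [86, 79], 53]
After line 4: result = len(lst) = 4

4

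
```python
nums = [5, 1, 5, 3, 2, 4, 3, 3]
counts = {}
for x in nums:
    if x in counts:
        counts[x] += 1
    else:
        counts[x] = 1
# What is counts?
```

Initial: counts = {}, nums = [5, 1, 5, 3, 2, 4, 3, 3]
See 5: counts = {5: 1}
See 1: counts = {5: 1, 1: 1}
See 5: counts = {5: 2, 1: 1}
See 3: counts = {5: 2, 1: 1, 3: 1}
See 2: counts = {5: 2, 1: 1, 3: 1, 2: 1}
See 4: counts = {5: 2, 1: 1, 3: 1, 2: 1, 4: 1}
See 3: counts = {5: 2, 1: 1, 3: 2, 2: 1, 4: 1}
See 3: counts = {5: 2, 1: 1, 3: 3, 2: 1, 4: 1}

{5: 2, 1: 1, 3: 3, 2: 1, 4: 1}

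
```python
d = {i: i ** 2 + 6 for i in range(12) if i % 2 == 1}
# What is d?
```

{1: 7, 3: 15, 5: 31, 7: 55, 9: 87, 11: 127}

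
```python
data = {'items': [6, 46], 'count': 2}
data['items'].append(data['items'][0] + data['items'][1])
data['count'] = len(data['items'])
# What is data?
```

After line 1: data = {'items': [6, 46], 'count': 2}
After line 2 (append 6 + 46 = 52): data = {'items': [6, 46, 52], 'count': 2}
After line 3 (count = len(items) = 3): data = {'items': [6, 46, 52], 'count': 3}

{'items': [6, 46, 52], 'count': 3}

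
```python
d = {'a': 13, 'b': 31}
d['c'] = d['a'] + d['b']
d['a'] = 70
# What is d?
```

After line 1: d = {'a': 13, 'b': 31}
After line 2 (d['c'] = 13 + 31): d = {'a': 13, 'b': 31, 'c': 44}
After line 3: d = {'a': 70, 'b': 31, 'c': 44}

{'a': 70, 'b': 31, 'c': 44}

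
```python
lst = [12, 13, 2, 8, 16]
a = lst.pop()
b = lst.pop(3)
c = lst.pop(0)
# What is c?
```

After line 1: lst = [12, 13, 2, 8, 16]
After line 2 (pop() -> a = 16): lst = [12, 13, 2, 8]
After line 3 (pop(3) -> b = 8): lst = [12, 13, 2]
After line 4 (pop(0) -> c = 12): lst = [13, 2]

12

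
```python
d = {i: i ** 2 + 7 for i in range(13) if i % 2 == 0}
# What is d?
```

{0: 7, 2: 11, 4: 23, 6: 43, 8: 71, 10: 107, 12: 151}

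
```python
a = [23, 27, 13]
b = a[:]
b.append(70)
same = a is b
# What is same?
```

After line 1: a = [23, 27, 13]
After line 2 (b = a[:] is a shallow copy, new object): a = [23, 27, 13], b = [23, 27, 13]
After line 3 (append only mutates b): a = [23, 27, 13], b = [23, 27, 13, 70]
After line 4 (same = a is b; different objects -> False): same = False

False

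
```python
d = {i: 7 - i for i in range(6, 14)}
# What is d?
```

{6: 1, 7: 0, 8: -1, 9: -2, 10: -3, 11: -4, 12: -5, 13: -6}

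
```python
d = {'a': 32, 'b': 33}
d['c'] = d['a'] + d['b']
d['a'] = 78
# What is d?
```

After line 1: d = {'a': 32, 'b': 33}
After line 2 (d['c'] = 32 + 33): d = {'a': 32, 'b': 33, 'c': 65}
After line 3: d = {'a': 78, 'b': 33, 'c': 65}

{'a': 78, 'b': 33, 'c': 65}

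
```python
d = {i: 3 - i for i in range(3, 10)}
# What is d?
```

{3: 0, 4: -1, 5: -2, 6: -3, 7: -4, 8: -5, 9: -6}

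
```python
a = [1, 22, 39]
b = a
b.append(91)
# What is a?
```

After line 1: a = [1, 22, 39]
After line 2 (b = a is an alias, same object): a = [1, 22, 39], b = [1, 22, 39]
After line 3 (b.append mutates the shared list): a = [1, 22, 39, 91], b = [1, 22, 39, 91]

[1, 22, 39, 91]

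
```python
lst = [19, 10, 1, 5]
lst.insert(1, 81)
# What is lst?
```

[19, 81, 10, 1, 5]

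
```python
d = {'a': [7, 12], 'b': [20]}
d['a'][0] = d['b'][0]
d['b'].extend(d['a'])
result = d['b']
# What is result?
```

After line 1: d = {'a': [7, 12], 'b': [20]}
After line 2 (a[0] = b[0] = 20): d = {'a': [20, 12], 'b': [20]}
After line 3 (b.extend(a) appends [20, 12]): d = {'a': [20, 12], 'b': [20, 20, 12]}
After line 4: result = d['b'] = [20, 20, 12]

[20, 20, 12]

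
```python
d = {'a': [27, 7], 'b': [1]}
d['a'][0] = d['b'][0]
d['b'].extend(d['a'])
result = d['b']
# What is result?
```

After line 1: d = {'a': [27, 7], 'b': [1]}
After line 2 (a[0] = b[0] = 1): d = {'a': [1, 7], 'b': [1]}
After line 3 (b.extend(a) appends [1, 7]): d = {'a': [1, 7], 'b': [1, 1, 7]}
After line 4: result = d['b'] = [1, 1, 7]

[1, 1, 7]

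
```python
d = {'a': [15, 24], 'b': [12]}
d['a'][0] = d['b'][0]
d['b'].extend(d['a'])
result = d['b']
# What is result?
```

After line 1: d = {'a': [15, 24], 'b': [12]}
After line 2 (a[0] = b[0] = 12): d = {'a': [12, 24], 'b': [12]}
After line 3 (b.extend(a) appends [12, 24]): d = {'a': [12, 24], 'b': [12, 12, 24]}
After line 4: result = d['b'] = [12, 12, 24]

[12, 12, 24]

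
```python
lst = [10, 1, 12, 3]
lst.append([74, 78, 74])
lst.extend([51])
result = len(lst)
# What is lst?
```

After line 1: lst = [10, 1, 12, 3]
After line 2 (append adds [74, 78, 74] as single element): lst = [10, 1, 12, 3, [74, 78, 74]]
After line 3 (extend unpacks [51], adds 51): lst = [10, 1, 12, 3, [74, 78, 74], 51]
After line 4: result = len(lst) = 6

[10, 1, 12, 3, [74, 78, 74], 51]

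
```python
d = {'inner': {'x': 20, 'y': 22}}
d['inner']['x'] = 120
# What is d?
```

After line 1: d = {'inner': {'x': 20, 'y': 22}}
After line 2 (inner x overwritten): d = {'inner': {'x': 120, 'y': 22}}

{'inner': {'x': 120, 'y': 22}}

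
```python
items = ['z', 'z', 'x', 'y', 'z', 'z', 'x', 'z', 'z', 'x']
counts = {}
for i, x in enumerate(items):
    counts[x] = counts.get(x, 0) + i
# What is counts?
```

Initial: counts = {}, items = ['z', 'z', 'x', 'y', 'z', 'z', 'x', 'z', 'z', 'x']
i=0, x='z': counts = {'z': 0}
i=1, x='z': counts = {'z': 1}
i=2, x='x': counts = {'z': 1, 'x': 2}
i=3, x='y': counts = {'z': 1, 'x': 2, 'y': 3}
i=4, x='z': counts = {'z': 5, 'x': 2, 'y': 3}
i=5, x='z': counts = {'z': 10, 'x': 2, 'y': 3}
i=6, x='x': counts = {'z': 10, 'x': 8, 'y': 3}
i=7, x='z': counts = {'z': 17, 'x': 8, 'y': 3}
i=8, x='z': counts = {'z': 25, 'x': 8, 'y': 3}
i=9, x='x': counts = {'z': 25, 'x': 17, 'y': 3}

{'z': 25, 'x': 17, 'y': 3}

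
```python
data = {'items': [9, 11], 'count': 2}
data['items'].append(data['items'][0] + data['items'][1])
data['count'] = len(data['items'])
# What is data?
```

After line 1: data = {'items': [9, 11], 'count': 2}
After line 2 (append 9 + 11 = 20): data = {'items': [9, 11, 20], 'count': 2}
After line 3 (count = len(items) = 3): data = {'items': [9, 11, 20], 'count': 3}

{'items': [9, 11, 20], 'count': 3}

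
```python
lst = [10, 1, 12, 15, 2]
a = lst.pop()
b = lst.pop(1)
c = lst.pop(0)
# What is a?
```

After line 1: lst = [10, 1, 12, 15, 2]
After line 2 (pop() -> a = 2): lst = [10, 1, 12, 15]
After line 3 (pop(1) -> b = 1): lst = [10, 12, 15]
After line 4 (pop(0) -> c = 10): lst = [12, 15]

2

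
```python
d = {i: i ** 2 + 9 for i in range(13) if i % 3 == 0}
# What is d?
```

{0: 9, 3: 18, 6: 45, 9: 90, 12: 153}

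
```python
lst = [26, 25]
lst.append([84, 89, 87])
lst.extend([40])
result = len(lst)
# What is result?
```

After line 1: lst = [26, 25]
After line 2 (append adds [84, 89, 87] as single element): lst = [26, 25, [84, 89, 87]]
After line 3 (extend unpacks [40], adds 40): lst = [26, 25, [84, 89, 87], 40]
After line 4: result = len(lst) = 4

4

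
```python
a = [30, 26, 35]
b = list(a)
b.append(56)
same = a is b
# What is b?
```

After line 1: a = [30, 26, 35]
After line 2 (b = list(a) is a shallow copy, new object): a = [30, 26, 35], b = [30, 26, 35]
After line 3 (append only mutates b): a = [30, 26, 35], b = [30, 26, 35, 56]
After line 4 (same = a is b; different objects -> False): same = False

[30, 26, 35, 56]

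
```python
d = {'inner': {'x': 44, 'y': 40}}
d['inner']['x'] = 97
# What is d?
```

After line 1: d = {'inner': {'x': 44, 'y': 40}}
After line 2 (inner x overwritten): d = {'inner': {'x': 97, 'y': 40}}

{'inner': {'x': 97, 'y': 40}}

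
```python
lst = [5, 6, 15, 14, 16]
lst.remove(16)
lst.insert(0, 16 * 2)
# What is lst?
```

After line 1: lst = [5, 6, 15, 14, 16]
After line 2 (remove first 16): lst = [5, 6, 15, 14]
After line 3 (insert 32 at index 0): lst = [32, 5, 6, 15, 14]

[32, 5, 6, 15, 14]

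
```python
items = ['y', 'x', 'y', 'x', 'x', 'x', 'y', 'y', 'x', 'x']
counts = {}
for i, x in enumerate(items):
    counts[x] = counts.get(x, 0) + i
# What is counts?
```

Initial: counts = {}, items = ['y', 'x', 'y', 'x', 'x', 'x', 'y', 'y', 'x', 'x']
i=0, x='y': counts = {'y': 0}
i=1, x='x': counts = {'y': 0, 'x': 1}
i=2, x='y': counts = {'y': 2, 'x': 1}
i=3, x='x': counts = {'y': 2, 'x': 4}
i=4, x='x': counts = {'y': 2, 'x': 8}
i=5, x='x': counts = {'y': 2, 'x': 13}
i=6, x='y': counts = {'y': 8, 'x': 13}
i=7, x='y': counts = {'y': 15, 'x': 13}
i=8, x='x': counts = {'y': 15, 'x': 21}
i=9, x='x': counts = {'y': 15, 'x': 30}

{'y': 15, 'x': 30}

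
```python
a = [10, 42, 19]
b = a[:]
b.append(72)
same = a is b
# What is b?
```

After line 1: a = [10, 42, 19]
After line 2 (b = a[:] is a shallow copy, new object): a = [10, 42, 19], b = [10, 42, 19]
After line 3 (append only mutates b): a = [10, 42, 19], b = [10, 42, 19, 72]
After line 4 (same = a is b; different objects -> False): same = False

[10, 42, 19, 72]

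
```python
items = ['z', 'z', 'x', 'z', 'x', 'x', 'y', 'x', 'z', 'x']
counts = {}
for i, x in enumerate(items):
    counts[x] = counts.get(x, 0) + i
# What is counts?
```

Initial: counts = {}, items = ['z', 'z', 'x', 'z', 'x', 'x', 'y', 'x', 'z', 'x']
i=0, x='z': counts = {'z': 0}
i=1, x='z': counts = {'z': 1}
i=2, x='x': counts = {'z': 1, 'x': 2}
i=3, x='z': counts = {'z': 4, 'x': 2}
i=4, x='x': counts = {'z': 4, 'x': 6}
i=5, x='x': counts = {'z': 4, 'x': 11}
i=6, x='y': counts = {'z': 4, 'x': 11, 'y': 6}
i=7, x='x': counts = {'z': 4, 'x': 18, 'y': 6}
i=8, x='z': counts = {'z': 12, 'x': 18, 'y': 6}
i=9, x='x': counts = {'z': 12, 'x': 27, 'y': 6}

{'z': 12, 'x': 27, 'y': 6}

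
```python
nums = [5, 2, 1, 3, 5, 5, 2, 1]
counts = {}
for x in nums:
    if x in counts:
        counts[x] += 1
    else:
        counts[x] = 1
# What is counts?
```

Initial: counts = {}, nums = [5, 2, 1, 3, 5, 5, 2, 1]
See 5: counts = {5: 1}
See 2: counts = {5: 1, 2: 1}
See 1: counts = {5: 1, 2: 1, 1: 1}
See 3: counts = {5: 1, 2: 1, 1: 1, 3: 1}
See 5: counts = {5: 2, 2: 1, 1: 1, 3: 1}
See 5: counts = {5: 3, 2: 1, 1: 1, 3: 1}
See 2: counts = {5: 3, 2: 2, 1: 1, 3: 1}
See 1: counts = {5: 3, 2: 2, 1: 2, 3: 1}

{5: 3, 2: 2, 1: 2, 3: 1}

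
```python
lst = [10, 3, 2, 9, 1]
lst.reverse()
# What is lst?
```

[1, 9, 2, 3, 10]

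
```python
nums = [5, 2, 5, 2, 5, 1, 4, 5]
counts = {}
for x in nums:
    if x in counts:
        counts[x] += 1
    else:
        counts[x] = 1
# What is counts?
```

Initial: counts = {}, nums = [5, 2, 5, 2, 5, 1, 4, 5]
See 5: counts = {5: 1}
See 2: counts = {5: 1, 2: 1}
See 5: counts = {5: 2, 2: 1}
See 2: counts = {5: 2, 2: 2}
See 5: counts = {5: 3, 2: 2}
See 1: counts = {5: 3, 2: 2, 1: 1}
See 4: counts = {5: 3, 2: 2, 1: 1, 4: 1}
See 5: counts = {5: 4, 2: 2, 1: 1, 4: 1}

{5: 4, 2: 2, 1: 1, 4: 1}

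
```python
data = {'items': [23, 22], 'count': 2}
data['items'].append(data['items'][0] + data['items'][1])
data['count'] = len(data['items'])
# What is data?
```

After line 1: data = {'items': [23, 22], 'count': 2}
After line 2 (append 23 + 22 = 45): data = {'items': [23, 22, 45], 'count': 2}
After line 3 (count = len(items) = 3): data = {'items': [23, 22, 45], 'count': 3}

{'items': [23, 22, 45], 'count': 3}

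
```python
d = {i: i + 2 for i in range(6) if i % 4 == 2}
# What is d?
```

{2: 4}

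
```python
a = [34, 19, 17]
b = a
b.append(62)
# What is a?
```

After line 1: a = [34, 19, 17]
After line 2 (b = a is an alias, same object): a = [34, 19, 17], b = [34, 19, 17]
After line 3 (b.append mutates the shared list): a = [34, 19, 17, 62], b = [34, 19, 17, 62]

[34, 19, 17, 62]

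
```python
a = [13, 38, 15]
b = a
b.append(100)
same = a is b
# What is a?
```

After line 1: a = [13, 38, 15]
After line 2 (b = a is an alias, same object): a = [13, 38, 15], b = [13, 38, 15]
After line 3 (b.append mutates the shared list): a = [13, 38, 15, 100], b = [13, 38, 15, 100]
After line 4 (same = a is b; same object -> True): same = True

[13, 38, 15, 100]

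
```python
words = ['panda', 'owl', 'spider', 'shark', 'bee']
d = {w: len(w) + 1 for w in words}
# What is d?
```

{'panda': 6, 'owl': 4, 'spider': 7, 'shark': 6, 'bee': 4}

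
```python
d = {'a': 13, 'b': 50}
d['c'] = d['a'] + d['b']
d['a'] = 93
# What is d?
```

After line 1: d = {'a': 13, 'b': 50}
After line 2 (d['c'] = 13 + 50): d = {'a': 13, 'b': 50, 'c': 63}
After line 3: d = {'a': 93, 'b': 50, 'c': 63}

{'a': 93, 'b': 50, 'c': 63}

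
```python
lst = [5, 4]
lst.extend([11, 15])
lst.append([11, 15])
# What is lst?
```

After line 1: lst = [5, 4]
After line 2 (extend unpacks [11, 15]): lst = [5, 4, 11, 15]
After line 3 (append adds [11, 15] as single element): lst = [5, 4, 11, 15, [11, 15]]

[5, 4, 11, 15, [11, 15]]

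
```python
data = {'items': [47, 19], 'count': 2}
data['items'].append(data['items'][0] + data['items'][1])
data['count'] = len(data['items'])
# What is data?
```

After line 1: data = {'items': [47, 19], 'count': 2}
After line 2 (append 47 + 19 = 66): data = {'items': [47, 19, 66], 'count': 2}
After line 3 (count = len(items) = 3): data = {'items': [47, 19, 66], 'count': 3}

{'items': [47, 19, 66], 'count': 3}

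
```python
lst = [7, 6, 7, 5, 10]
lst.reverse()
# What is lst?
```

[10, 5, 7, 6, 7]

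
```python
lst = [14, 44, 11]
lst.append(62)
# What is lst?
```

[14, 44, 11, 62]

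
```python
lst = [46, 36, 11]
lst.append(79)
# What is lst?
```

[46, 36, 11, 79]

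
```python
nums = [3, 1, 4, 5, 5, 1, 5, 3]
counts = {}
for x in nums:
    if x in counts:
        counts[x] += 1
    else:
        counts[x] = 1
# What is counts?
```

Initial: counts = {}, nums = [3, 1, 4, 5, 5, 1, 5, 3]
See 3: counts = {3: 1}
See 1: counts = {3: 1, 1: 1}
See 4: counts = {3: 1, 1: 1, 4: 1}
See 5: counts = {3: 1, 1: 1, 4: 1, 5: 1}
See 5: counts = {3: 1, 1: 1, 4: 1, 5: 2}
See 1: counts = {3: 1, 1: 2, 4: 1, 5: 2}
See 5: counts = {3: 1, 1: 2, 4: 1, 5: 3}
See 3: counts = {3: 2, 1: 2, 4: 1, 5: 3}

{3: 2, 1: 2, 4: 1, 5: 3}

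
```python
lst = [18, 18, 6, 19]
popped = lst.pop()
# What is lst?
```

[18, 18, 6]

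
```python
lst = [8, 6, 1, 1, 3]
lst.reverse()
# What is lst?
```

[3, 1, 1, 6, 8]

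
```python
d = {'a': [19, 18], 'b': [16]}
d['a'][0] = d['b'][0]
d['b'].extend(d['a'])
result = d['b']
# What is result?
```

After line 1: d = {'a': [19, 18], 'b': [16]}
After line 2 (a[0] = b[0] = 16): d = {'a': [16, 18], 'b': [16]}
After line 3 (b.extend(a) appends [16, 18]): d = {'a': [16, 18], 'b': [16, 16, 18]}
After line 4: result = d['b'] = [16, 16, 18]

[16, 16, 18]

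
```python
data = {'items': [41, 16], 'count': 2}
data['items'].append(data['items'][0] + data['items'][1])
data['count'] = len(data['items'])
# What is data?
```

After line 1: data = {'items': [41, 16], 'count': 2}
After line 2 (append 41 + 16 = 57): data = {'items': [41, 16, 57], 'count': 2}
After line 3 (count = len(items) = 3): data = {'items': [41, 16, 57], 'count': 3}

{'items': [41, 16, 57], 'count': 3}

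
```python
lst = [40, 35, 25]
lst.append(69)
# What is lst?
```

[40, 35, 25, 69]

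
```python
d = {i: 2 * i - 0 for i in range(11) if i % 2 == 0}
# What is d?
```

{0: 0, 2: 4, 4: 8, 6: 12, 8: 16, 10: 20}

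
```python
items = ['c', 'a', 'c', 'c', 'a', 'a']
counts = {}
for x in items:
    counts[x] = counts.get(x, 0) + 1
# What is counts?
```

Initial: counts = {}, items = ['c', 'a', 'c', 'c', 'a', 'a']
See 'c': counts = {'c': 1}
See 'a': counts = {'c': 1, 'a': 1}
See 'c': counts = {'c': 2, 'a': 1}
See 'c': counts = {'c': 3, 'a': 1}
See 'a': counts = {'c': 3, 'a': 2}
See 'a': counts = {'c': 3, 'a': 3}

{'c': 3, 'a': 3}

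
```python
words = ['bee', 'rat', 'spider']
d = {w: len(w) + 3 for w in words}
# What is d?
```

{'bee': 6, 'rat': 6, 'spider': 9}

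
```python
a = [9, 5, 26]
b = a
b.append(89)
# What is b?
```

After line 1: a = [9, 5, 26]
After line 2 (b = a is an alias, same object): a = [9, 5, 26], b = [9, 5, 26]
After line 3 (b.append mutates the shared list): a = [9, 5, 26, 89], b = [9, 5, 26, 89]

[9, 5, 26, 89]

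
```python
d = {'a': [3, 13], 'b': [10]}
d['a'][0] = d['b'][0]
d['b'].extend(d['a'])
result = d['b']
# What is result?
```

After line 1: d = {'a': [3, 13], 'b': [10]}
After line 2 (a[0] = b[0] = 10): d = {'a': [10, 13], 'b': [10]}
After line 3 (b.extend(a) appends [10, 13]): d = {'a': [10, 13], 'b': [10, 10, 13]}
After line 4: result = d['b'] = [10, 10, 13]

[10, 10, 13]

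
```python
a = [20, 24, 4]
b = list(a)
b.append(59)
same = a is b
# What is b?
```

After line 1: a = [20, 24, 4]
After line 2 (b = list(a) is a shallow copy, new object): a = [20, 24, 4], b = [20, 24, 4]
After line 3 (append only mutates b): a = [20, 24, 4], b = [20, 24, 4, 59]
After line 4 (same = a is b; different objects -> False): same = False

[20, 24, 4, 59]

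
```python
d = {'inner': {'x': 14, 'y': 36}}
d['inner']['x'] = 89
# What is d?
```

After line 1: d = {'inner': {'x': 14, 'y': 36}}
After line 2 (inner x overwritten): d = {'inner': {'x': 89, 'y': 36}}

{'inner': {'x': 89, 'y': 36}}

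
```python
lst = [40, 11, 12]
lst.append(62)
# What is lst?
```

[40, 11, 12, 62]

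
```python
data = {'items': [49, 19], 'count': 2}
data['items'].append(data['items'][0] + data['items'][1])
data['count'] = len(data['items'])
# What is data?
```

After line 1: data = {'items': [49, 19], 'count': 2}
After line 2 (append 49 + 19 = 68): data = {'items': [49, 19, 68], 'count': 2}
After line 3 (count = len(items) = 3): data = {'items': [49, 19, 68], 'count': 3}

{'items': [49, 19, 68], 'count': 3}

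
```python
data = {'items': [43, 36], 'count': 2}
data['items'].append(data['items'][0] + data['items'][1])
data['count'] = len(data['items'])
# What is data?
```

After line 1: data = {'items': [43, 36], 'count': 2}
After line 2 (append 43 + 36 = 79): data = {'items': [43, 36, 79], 'count': 2}
After line 3 (count = len(items) = 3): data = {'items': [43, 36, 79], 'count': 3}

{'items': [43, 36, 79], 'count': 3}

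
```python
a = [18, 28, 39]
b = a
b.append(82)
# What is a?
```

After line 1: a = [18, 28, 39]
After line 2 (b = a is an alias, same object): a = [18, 28, 39], b = [18, 28, 39]
After line 3 (b.append mutates the shared list): a = [18, 28, 39, 82], b = [18, 28, 39, 82]

[18, 28, 39, 82]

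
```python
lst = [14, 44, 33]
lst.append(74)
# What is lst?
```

[14, 44, 33, 74]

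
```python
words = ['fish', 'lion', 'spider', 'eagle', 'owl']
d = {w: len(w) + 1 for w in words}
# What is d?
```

{'fish': 5, 'lion': 5, 'spider': 7, 'eagle': 6, 'owl': 4}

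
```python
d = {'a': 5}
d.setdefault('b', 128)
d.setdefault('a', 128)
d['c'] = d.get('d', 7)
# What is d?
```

After line 1: d = {'a': 5}
After line 2 (setdefault adds 'b'=128): d = {'a': 5, 'b': 128}
After line 3 (setdefault 'a' no-op, already exists): d = {'a': 5, 'b': 128}
After line 4 (get('d', 7) returns default since 'd' not in d): d = {'a': 5, 'b': 128, 'c': 7}

{'a': 5, 'b': 128, 'c': 7}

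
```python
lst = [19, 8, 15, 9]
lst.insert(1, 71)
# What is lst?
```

[19, 71, 8, 15, 9]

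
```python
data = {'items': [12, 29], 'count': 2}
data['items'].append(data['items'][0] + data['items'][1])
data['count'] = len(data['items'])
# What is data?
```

After line 1: data = {'items': [12, 29], 'count': 2}
After line 2 (append 12 + 29 = 41): data = {'items': [12, 29, 41], 'count': 2}
After line 3 (count = len(items) = 3): data = {'items': [12, 29, 41], 'count': 3}

{'items': [12, 29, 41], 'count': 3}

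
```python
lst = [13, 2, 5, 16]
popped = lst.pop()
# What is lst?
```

[13, 2, 5]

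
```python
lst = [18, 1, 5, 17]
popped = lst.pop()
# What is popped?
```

17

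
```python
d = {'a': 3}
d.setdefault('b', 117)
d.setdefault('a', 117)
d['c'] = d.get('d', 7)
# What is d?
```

After line 1: d = {'a': 3}
After line 2 (setdefault adds 'b'=117): d = {'a': 3, 'b': 117}
After line 3 (setdefault 'a' no-op, already exists): d = {'a': 3, 'b': 117}
After line 4 (get('d', 7) returns default since 'd' not in d): d = {'a': 3, 'b': 117, 'c': 7}

{'a': 3, 'b': 117, 'c': 7}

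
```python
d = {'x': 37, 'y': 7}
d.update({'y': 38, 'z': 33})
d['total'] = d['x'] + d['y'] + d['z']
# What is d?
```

After line 1: d = {'x': 37, 'y': 7}
After line 2 (y overwritten, z added): d = {'x': 37, 'y': 38, 'z': 33}
After line 3 (total = 37 + 38 + 33 = 108): d = {'x': 37, 'y': 38, 'z': 33, 'total': 108}

{'x': 37, 'y': 38, 'z': 33, 'total': 108}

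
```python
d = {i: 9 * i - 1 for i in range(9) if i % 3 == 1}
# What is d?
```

{1: 8, 4: 35, 7: 62}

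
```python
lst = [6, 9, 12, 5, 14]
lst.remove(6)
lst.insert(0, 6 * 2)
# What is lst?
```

After line 1: lst = [6, 9, 12, 5, 14]
After line 2 (remove first 6): lst = [9, 12, 5, 14]
After line 3 (insert 12 at index 0): lst = [12, 9, 12, 5, 14]

[12, 9, 12, 5, 14]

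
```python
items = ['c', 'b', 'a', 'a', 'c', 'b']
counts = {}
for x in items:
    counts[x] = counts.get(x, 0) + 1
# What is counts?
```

Initial: counts = {}, items = ['c', 'b', 'a', 'a', 'c', 'b']
See 'c': counts = {'c': 1}
See 'b': counts = {'c': 1, 'b': 1}
See 'a': counts = {'c': 1, 'b': 1, 'a': 1}
See 'a': counts = {'c': 1, 'b': 1, 'a': 2}
See 'c': counts = {'c': 2, 'b': 1, 'a': 2}
See 'b': counts = {'c': 2, 'b': 2, 'a': 2}

{'c': 2, 'b': 2, 'a': 2}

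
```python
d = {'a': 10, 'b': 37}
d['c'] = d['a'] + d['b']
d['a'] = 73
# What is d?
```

After line 1: d = {'a': 10, 'b': 37}
After line 2 (d['c'] = 10 + 37): d = {'a': 10, 'b': 37, 'c': 47}
After line 3: d = {'a': 73, 'b': 37, 'c': 47}

{'a': 73, 'b': 37, 'c': 47}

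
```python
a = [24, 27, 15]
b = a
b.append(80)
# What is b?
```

After line 1: a = [24, 27, 15]
After line 2 (b = a is an alias, same object): a = [24, 27, 15], b = [24, 27, 15]
After line 3 (b.append mutates the shared list): a = [24, 27, 15, 80], b = [24, 27, 15, 80]

[24, 27, 15, 80]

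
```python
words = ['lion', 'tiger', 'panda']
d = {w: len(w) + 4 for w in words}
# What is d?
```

{'lion': 8, 'tiger': 9, 'panda': 9}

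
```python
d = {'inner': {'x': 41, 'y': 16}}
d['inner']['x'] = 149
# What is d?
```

After line 1: d = {'inner': {'x': 41, 'y': 16}}
After line 2 (inner x overwritten): d = {'inner': {'x': 149, 'y': 16}}

{'inner': {'x': 149, 'y': 16}}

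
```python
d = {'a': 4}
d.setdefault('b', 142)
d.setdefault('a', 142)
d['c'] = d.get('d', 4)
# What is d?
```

After line 1: d = {'a': 4}
After line 2 (setdefault adds 'b'=142): d = {'a': 4, 'b': 142}
After line 3 (setdefault 'a' no-op, already exists): d = {'a': 4, 'b': 142}
After line 4 (get('d', 4) returns default since 'd' not in d): d = {'a': 4, 'b': 142, 'c': 4}

{'a': 4, 'b': 142, 'c': 4}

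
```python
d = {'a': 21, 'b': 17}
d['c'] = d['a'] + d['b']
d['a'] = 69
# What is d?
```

After line 1: d = {'a': 21, 'b': 17}
After line 2 (d['c'] = 21 + 17): d = {'a': 21, 'b': 17, 'c': 38}
After line 3: d = {'a': 69, 'b': 17, 'c': 38}

{'a': 69, 'b': 17, 'c': 38}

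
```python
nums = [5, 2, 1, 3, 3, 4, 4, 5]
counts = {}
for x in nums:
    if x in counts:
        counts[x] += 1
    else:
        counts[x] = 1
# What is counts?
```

Initial: counts = {}, nums = [5, 2, 1, 3, 3, 4, 4, 5]
See 5: counts = {5: 1}
See 2: counts = {5: 1, 2: 1}
See 1: counts = {5: 1, 2: 1, 1: 1}
See 3: counts = {5: 1, 2: 1, 1: 1, 3: 1}
See 3: counts = {5: 1, 2: 1, 1: 1, 3: 2}
See 4: counts = {5: 1, 2: 1, 1: 1, 3: 2, 4: 1}
See 4: counts = {5: 1, 2: 1, 1: 1, 3: 2, 4: 2}
See 5: counts = {5: 2, 2: 1, 1: 1, 3: 2, 4: 2}

{5: 2, 2: 1, 1: 1, 3: 2, 4: 2}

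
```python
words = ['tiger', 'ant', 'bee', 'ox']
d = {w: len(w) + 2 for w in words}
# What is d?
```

{'tiger': 7, 'ant': 5, 'bee': 5, 'ox': 4}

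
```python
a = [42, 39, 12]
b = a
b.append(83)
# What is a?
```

After line 1: a = [42, 39, 12]
After line 2 (b = a is an alias, same object): a = [42, 39, 12], b = [42, 39, 12]
After line 3 (b.append mutates the shared list): a = [42, 39, 12, 83], b = [42, 39, 12, 83]

[42, 39, 12, 83]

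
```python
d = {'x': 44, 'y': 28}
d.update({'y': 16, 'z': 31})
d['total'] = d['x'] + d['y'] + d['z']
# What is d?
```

After line 1: d = {'x': 44, 'y': 28}
After line 2 (y overwritten, z added): d = {'x': 44, 'y': 16, 'z': 31}
After line 3 (total = 44 + 16 + 31 = 91): d = {'x': 44, 'y': 16, 'z': 31, 'total': 91}

{'x': 44, 'y': 16, 'z': 31, 'total': 91}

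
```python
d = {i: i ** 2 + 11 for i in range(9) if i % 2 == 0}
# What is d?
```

{0: 11, 2: 15, 4: 27, 6: 47, 8: 75}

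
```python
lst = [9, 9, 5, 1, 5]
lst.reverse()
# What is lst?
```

[5, 1, 5, 9, 9]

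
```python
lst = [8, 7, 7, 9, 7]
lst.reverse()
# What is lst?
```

[7, 9, 7, 7, 8]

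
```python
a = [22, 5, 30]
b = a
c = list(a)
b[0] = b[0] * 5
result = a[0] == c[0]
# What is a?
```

After line 1: a = [22, 5, 30]
After line 2 (b = a, alias): a = [22, 5, 30], b = [22, 5, 30]
After line 3 (c = list(a) is a copy, new object): c = [22, 5, 30]
After line 4 (b[0] = 22 * 5 = 110; mutates shared a/b): a = b = [110, 5, 30], c = [22, 5, 30]
After line 5 (a[0] = 110, c[0] = 22; result = False)

[110, 5, 30]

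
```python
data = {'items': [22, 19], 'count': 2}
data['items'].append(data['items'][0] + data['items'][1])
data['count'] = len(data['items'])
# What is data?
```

After line 1: data = {'items': [22, 19], 'count': 2}
After line 2 (append 22 + 19 = 41): data = {'items': [22, 19, 41], 'count': 2}
After line 3 (count = len(items) = 3): data = {'items': [22, 19, 41], 'count': 3}

{'items': [22, 19, 41], 'count': 3}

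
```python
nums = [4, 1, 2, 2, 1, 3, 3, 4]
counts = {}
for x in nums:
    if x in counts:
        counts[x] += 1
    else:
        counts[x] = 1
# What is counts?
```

Initial: counts = {}, nums = [4, 1, 2, 2, 1, 3, 3, 4]
See 4: counts = {4: 1}
See 1: counts = {4: 1, 1: 1}
See 2: counts = {4: 1, 1: 1, 2: 1}
See 2: counts = {4: 1, 1: 1, 2: 2}
See 1: counts = {4: 1, 1: 2, 2: 2}
See 3: counts = {4: 1, 1: 2, 2: 2, 3: 1}
See 3: counts = {4: 1, 1: 2, 2: 2, 3: 2}
See 4: counts = {4: 2, 1: 2, 2: 2, 3: 2}

{4: 2, 1: 2, 2: 2, 3: 2}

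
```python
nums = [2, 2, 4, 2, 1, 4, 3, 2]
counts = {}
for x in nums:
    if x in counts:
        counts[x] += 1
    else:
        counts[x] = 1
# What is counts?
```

Initial: counts = {}, nums = [2, 2, 4, 2, 1, 4, 3, 2]
See 2: counts = {2: 1}
See 2: counts = {2: 2}
See 4: counts = {2: 2, 4: 1}
See 2: counts = {2: 3, 4: 1}
See 1: counts = {2: 3, 4: 1, 1: 1}
See 4: counts = {2: 3, 4: 2, 1: 1}
See 3: counts = {2: 3, 4: 2, 1: 1, 3: 1}
See 2: counts = {2: 4, 4: 2, 1: 1, 3: 1}

{2: 4, 4: 2, 1: 1, 3: 1}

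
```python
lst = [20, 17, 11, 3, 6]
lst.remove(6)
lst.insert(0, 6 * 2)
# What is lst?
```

After line 1: lst = [20, 17, 11, 3, 6]
After line 2 (remove first 6): lst = [20, 17, 11, 3]
After line 3 (insert 12 at index 0): lst = [12, 20, 17, 11, 3]

[12, 20, 17, 11, 3]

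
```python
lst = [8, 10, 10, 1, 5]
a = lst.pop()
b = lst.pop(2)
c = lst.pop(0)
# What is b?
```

After line 1: lst = [8, 10, 10, 1, 5]
After line 2 (pop() -> a = 5): lst = [8, 10, 10, 1]
After line 3 (pop(2) -> b = 10): lst = [8, 10, 1]
After line 4 (pop(0) -> c = 8): lst = [10, 1]

10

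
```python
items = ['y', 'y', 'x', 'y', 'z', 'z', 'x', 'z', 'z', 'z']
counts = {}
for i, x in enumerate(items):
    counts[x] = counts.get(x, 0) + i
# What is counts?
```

Initial: counts = {}, items = ['y', 'y', 'x', 'y', 'z', 'z', 'x', 'z', 'z', 'z']
i=0, x='y': counts = {'y': 0}
i=1, x='y': counts = {'y': 1}
i=2, x='x': counts = {'y': 1, 'x': 2}
i=3, x='y': counts = {'y': 4, 'x': 2}
i=4, x='z': counts = {'y': 4, 'x': 2, 'z': 4}
i=5, x='z': counts = {'y': 4, 'x': 2, 'z': 9}
i=6, x='x': counts = {'y': 4, 'x': 8, 'z': 9}
i=7, x='z': counts = {'y': 4, 'x': 8, 'z': 16}
i=8, x='z': counts = {'y': 4, 'x': 8, 'z': 24}
i=9, x='z': counts = {'y': 4, 'x': 8, 'z': 33}

{'y': 4, 'x': 8, 'z': 33}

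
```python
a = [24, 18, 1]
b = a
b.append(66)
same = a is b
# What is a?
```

After line 1: a = [24, 18, 1]
After line 2 (b = a is an alias, same object): a = [24, 18, 1], b = [24, 18, 1]
After line 3 (b.append mutates the shared list): a = [24, 18, 1, 66], b = [24, 18, 1, 66]
After line 4 (same = a is b; same object -> True): same = True

[24, 18, 1, 66]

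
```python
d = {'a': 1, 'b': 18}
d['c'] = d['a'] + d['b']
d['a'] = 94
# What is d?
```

After line 1: d = {'a': 1, 'b': 18}
After line 2 (d['c'] = 1 + 18): d = {'a': 1, 'b': 18, 'c': 19}
After line 3: d = {'a': 94, 'b': 18, 'c': 19}

{'a': 94, 'b': 18, 'c': 19}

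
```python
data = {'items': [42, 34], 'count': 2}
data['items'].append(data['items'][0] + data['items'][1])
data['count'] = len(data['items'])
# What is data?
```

After line 1: data = {'items': [42, 34], 'count': 2}
After line 2 (append 42 + 34 = 76): data = {'items': [42, 34, 76], 'count': 2}
After line 3 (count = len(items) = 3): data = {'items': [42, 34, 76], 'count': 3}

{'items': [42, 34, 76], 'count': 3}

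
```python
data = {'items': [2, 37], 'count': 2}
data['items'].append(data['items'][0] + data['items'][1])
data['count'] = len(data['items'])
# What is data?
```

After line 1: data = {'items': [2, 37], 'count': 2}
After line 2 (append 2 + 37 = 39): data = {'items': [2, 37, 39], 'count': 2}
After line 3 (count = len(items) = 3): data = {'items': [2, 37, 39], 'count': 3}

{'items': [2, 37, 39], 'count': 3}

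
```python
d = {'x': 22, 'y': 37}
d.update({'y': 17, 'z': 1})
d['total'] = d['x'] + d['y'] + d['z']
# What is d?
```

After line 1: d = {'x': 22, 'y': 37}
After line 2 (y overwritten, z added): d = {'x': 22, 'y': 17, 'z': 1}
After line 3 (total = 22 + 17 + 1 = 40): d = {'x': 22, 'y': 17, 'z': 1, 'total': 40}

{'x': 22, 'y': 17, 'z': 1, 'total': 40}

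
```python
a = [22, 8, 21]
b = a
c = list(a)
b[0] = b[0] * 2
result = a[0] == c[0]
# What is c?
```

After line 1: a = [22, 8, 21]
After line 2 (b = a, alias): a = [22, 8, 21], b = [22, 8, 21]
After line 3 (c = list(a) is a copy, new object): c = [22, 8, 21]
After line 4 (b[0] = 22 * 2 = 44; mutates shared a/b): a = b = [44, 8, 21], c = [22, 8, 21]
After line 5 (a[0] = 44, c[0] = 22; result = False)

[22, 8, 21]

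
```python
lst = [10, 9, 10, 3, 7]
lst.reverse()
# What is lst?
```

[7, 3, 10, 9, 10]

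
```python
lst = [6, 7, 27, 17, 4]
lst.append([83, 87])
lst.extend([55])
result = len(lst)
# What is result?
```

After line 1: lst = [6, 7, 27, 17, 4]
After line 2 (append adds [83, 87] as single element): lst = [6, 7, 27, 17, 4, [83, 87]]
After line 3 (extend unpacks [55], adds 55): lst = [6, 7, 27, 17, 4, [83, 87], 55]
After line 4: result = len(lst) = 7

7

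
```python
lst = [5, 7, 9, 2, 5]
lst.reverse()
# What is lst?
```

[5, 2, 9, 7, 5]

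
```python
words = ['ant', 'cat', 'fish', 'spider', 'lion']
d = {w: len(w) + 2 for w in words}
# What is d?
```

{'ant': 5, 'cat': 5, 'fish': 6, 'spider': 8, 'lion': 6}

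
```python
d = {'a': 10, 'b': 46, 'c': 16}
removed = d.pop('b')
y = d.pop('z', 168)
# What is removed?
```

After line 1: d = {'a': 10, 'b': 46, 'c': 16}
After line 2 (pop 'b' returns 46): d = {'a': 10, 'c': 16}, removed = 46
After line 3 (pop 'z' missing, returns default 168): d = {'a': 10, 'c': 16}, y = 168

46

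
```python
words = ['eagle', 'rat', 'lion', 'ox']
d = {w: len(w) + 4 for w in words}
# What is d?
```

{'eagle': 9, 'rat': 7, 'lion': 8, 'ox': 6}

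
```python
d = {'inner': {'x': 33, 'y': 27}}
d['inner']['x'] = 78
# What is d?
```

After line 1: d = {'inner': {'x': 33, 'y': 27}}
After line 2 (inner x overwritten): d = {'inner': {'x': 78, 'y': 27}}

{'inner': {'x': 78, 'y': 27}}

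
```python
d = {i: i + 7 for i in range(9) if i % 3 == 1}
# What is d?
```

{1: 8, 4: 11, 7: 14}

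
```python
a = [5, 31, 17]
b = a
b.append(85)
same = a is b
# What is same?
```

After line 1: a = [5, 31, 17]
After line 2 (b = a is an alias, same object): a = [5, 31, 17], b = [5, 31, 17]
After line 3 (b.append mutates the shared list): a = [5, 31, 17, 85], b = [5, 31, 17, 85]
After line 4 (same = a is b; same object -> True): same = True

True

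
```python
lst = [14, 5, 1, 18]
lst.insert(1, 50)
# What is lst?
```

[14, 50, 5, 1, 18]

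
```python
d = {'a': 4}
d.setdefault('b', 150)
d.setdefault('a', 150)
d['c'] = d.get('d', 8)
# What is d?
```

After line 1: d = {'a': 4}
After line 2 (setdefault adds 'b'=150): d = {'a': 4, 'b': 150}
After line 3 (setdefault 'a' no-op, already exists): d = {'a': 4, 'b': 150}
After line 4 (get('d', 8) returns default since 'd' not in d): d = {'a': 4, 'b': 150, 'c': 8}

{'a': 4, 'b': 150, 'c': 8}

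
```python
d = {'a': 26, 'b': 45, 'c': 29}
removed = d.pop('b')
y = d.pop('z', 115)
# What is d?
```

After line 1: d = {'a': 26, 'b': 45, 'c': 29}
After line 2 (pop 'b' returns 45): d = {'a': 26, 'c': 29}, removed = 45
After line 3 (pop 'z' missing, returns default 115): d = {'a': 26, 'c': 29}, y = 115

{'a': 26, 'c': 29}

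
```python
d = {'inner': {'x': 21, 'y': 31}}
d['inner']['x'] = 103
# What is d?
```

After line 1: d = {'inner': {'x': 21, 'y': 31}}
After line 2 (inner x overwritten): d = {'inner': {'x': 103, 'y': 31}}

{'inner': {'x': 103, 'y': 31}}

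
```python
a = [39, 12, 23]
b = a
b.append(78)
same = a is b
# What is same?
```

After line 1: a = [39, 12, 23]
After line 2 (b = a is an alias, same object): a = [39, 12, 23], b = [39, 12, 23]
After line 3 (b.append mutates the shared list): a = [39, 12, 23, 78], b = [39, 12, 23, 78]
After line 4 (same = a is b; same object -> True): same = True

True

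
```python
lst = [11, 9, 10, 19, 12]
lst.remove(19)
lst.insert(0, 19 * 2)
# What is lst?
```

After line 1: lst = [11, 9, 10, 19, 12]
After line 2 (remove first 19): lst = [11, 9, 10, 12]
After line 3 (insert 38 at index 0): lst = [38, 11, 9, 10, 12]

[38, 11, 9, 10, 12]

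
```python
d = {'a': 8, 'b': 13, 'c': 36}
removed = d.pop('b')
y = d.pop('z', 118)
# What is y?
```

After line 1: d = {'a': 8, 'b': 13, 'c': 36}
After line 2 (pop 'b' returns 13): d = {'a': 8, 'c': 36}, removed = 13
After line 3 (pop 'z' missing, returns default 118): d = {'a': 8, 'c': 36}, y = 118

118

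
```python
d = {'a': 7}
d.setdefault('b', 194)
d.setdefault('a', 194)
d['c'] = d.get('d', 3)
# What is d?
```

After line 1: d = {'a': 7}
After line 2 (setdefault adds 'b'=194): d = {'a': 7, 'b': 194}
After line 3 (setdefault 'a' no-op, already exists): d = {'a': 7, 'b': 194}
After line 4 (get('d', 3) returns default since 'd' not in d): d = {'a': 7, 'b': 194, 'c': 3}

{'a': 7, 'b': 194, 'c': 3}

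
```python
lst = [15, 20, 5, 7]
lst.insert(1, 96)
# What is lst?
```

[15, 96, 20, 5, 7]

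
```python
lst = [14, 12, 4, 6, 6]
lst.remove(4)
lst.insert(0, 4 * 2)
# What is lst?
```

After line 1: lst = [14, 12, 4, 6, 6]
After line 2 (remove first 4): lst = [14, 12, 6, 6]
After line 3 (insert 8 at index 0): lst = [8, 14, 12, 6, 6]

[8, 14, 12, 6, 6]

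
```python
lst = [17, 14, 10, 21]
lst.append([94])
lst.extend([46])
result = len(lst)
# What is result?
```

After line 1: lst = [17, 14, 10, 21]
After line 2 (append adds [94] as single element): lst = [17, 14, 10, 21, [94]]
After line 3 (extend unpacks [46], adds 46): lst = [17, 14, 10, 21, [94], 46]
After line 4: result = len(lst) = 6

6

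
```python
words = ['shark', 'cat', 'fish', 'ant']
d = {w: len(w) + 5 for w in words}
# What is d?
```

{'shark': 10, 'cat': 8, 'fish': 9, 'ant': 8}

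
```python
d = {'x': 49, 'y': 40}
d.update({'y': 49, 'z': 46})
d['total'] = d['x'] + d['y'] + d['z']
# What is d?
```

After line 1: d = {'x': 49, 'y': 40}
After line 2 (y overwritten, z added): d = {'x': 49, 'y': 49, 'z': 46}
After line 3 (total = 49 + 49 + 46 = 144): d = {'x': 49, 'y': 49, 'z': 46, 'total': 144}

{'x': 49, 'y': 49, 'z': 46, 'total': 144}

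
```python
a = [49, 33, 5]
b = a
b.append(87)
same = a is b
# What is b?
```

After line 1: a = [49, 33, 5]
After line 2 (b = a is an alias, same object): a = [49, 33, 5], b = [49, 33, 5]
After line 3 (b.append mutates the shared list): a = [49, 33, 5, 87], b = [49, 33, 5, 87]
After line 4 (same = a is b; same object -> True): same = True

[49, 33, 5, 87]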